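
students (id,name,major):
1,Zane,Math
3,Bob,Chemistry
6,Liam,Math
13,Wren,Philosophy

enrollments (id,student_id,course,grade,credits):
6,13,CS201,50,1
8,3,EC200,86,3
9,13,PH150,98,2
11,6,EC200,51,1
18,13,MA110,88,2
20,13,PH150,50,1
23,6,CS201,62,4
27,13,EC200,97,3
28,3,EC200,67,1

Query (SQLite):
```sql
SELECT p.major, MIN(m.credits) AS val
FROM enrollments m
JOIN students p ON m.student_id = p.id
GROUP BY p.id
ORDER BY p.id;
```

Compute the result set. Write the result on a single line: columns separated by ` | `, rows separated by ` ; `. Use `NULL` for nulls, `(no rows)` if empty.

Chemistry | 1 ; Math | 1 ; Philosophy | 1

Join each enrollments row to its students via student_id.
Group joined rows by students.id; compute MIN(m.credits) per group.
  3: ids {8, 28} → MIN(m.credits)=1
  6: ids {11, 23} → MIN(m.credits)=1
  13: ids {6, 9, 18, 20, 27} → MIN(m.credits)=1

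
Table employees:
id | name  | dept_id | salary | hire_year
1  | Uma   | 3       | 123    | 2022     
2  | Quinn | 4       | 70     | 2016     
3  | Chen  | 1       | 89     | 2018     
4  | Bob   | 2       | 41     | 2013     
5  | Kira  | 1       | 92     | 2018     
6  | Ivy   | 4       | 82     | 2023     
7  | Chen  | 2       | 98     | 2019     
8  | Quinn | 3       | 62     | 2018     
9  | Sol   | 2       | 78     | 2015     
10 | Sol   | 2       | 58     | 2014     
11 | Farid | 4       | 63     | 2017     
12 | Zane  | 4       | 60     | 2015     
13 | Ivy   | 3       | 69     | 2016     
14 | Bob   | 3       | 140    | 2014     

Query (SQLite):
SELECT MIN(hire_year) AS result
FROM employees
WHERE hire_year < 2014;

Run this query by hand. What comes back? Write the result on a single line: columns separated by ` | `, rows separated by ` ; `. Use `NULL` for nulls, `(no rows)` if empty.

Rows where hire_year < 2014 → hire_year values: [2013].
MIN of non-NULL values = 2013.

2013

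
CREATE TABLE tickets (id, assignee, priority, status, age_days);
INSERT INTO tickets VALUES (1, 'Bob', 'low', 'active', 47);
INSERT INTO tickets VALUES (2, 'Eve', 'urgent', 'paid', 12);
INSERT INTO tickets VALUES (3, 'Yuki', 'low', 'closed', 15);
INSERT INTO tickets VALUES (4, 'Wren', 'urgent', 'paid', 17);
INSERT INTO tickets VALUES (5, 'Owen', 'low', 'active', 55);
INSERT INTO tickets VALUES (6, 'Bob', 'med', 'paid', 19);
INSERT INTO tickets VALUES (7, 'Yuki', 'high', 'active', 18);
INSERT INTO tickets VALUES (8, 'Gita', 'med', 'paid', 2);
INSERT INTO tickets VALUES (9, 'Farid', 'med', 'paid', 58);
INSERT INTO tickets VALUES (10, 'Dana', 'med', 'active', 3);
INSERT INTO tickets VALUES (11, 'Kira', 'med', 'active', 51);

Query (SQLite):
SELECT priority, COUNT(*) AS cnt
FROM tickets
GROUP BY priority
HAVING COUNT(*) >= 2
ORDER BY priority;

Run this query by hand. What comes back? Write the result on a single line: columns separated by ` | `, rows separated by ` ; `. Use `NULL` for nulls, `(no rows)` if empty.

low | 3 ; med | 5 ; urgent | 2

Partition tickets by priority; compute COUNT(*) within each group.
HAVING: keep groups with count ≥ 2.
  high: ids {7} → COUNT(*)=1
  low: ids {1, 3, 5} → COUNT(*)=3
  med: ids {6, 8, 9, 10, 11} → COUNT(*)=5
  urgent: ids {2, 4} → COUNT(*)=2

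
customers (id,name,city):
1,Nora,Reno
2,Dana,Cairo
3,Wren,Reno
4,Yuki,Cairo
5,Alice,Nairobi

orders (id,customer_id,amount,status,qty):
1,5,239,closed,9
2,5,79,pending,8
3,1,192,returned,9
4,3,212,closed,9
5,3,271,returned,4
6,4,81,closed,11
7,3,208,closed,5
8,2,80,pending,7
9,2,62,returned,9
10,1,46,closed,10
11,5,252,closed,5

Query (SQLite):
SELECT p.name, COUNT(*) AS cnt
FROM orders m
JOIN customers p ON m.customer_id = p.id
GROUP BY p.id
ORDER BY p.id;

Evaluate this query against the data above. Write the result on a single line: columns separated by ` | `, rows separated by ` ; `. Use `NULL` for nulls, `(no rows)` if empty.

Nora | 2 ; Dana | 2 ; Wren | 3 ; Yuki | 1 ; Alice | 3

Join each orders row to its customers via customer_id.
Group joined rows by customers.id; compute COUNT(*) per group.
  1: ids {3, 10} → COUNT(*)=2
  2: ids {8, 9} → COUNT(*)=2
  3: ids {4, 5, 7} → COUNT(*)=3
  4: ids {6} → COUNT(*)=1
  5: ids {1, 2, 11} → COUNT(*)=3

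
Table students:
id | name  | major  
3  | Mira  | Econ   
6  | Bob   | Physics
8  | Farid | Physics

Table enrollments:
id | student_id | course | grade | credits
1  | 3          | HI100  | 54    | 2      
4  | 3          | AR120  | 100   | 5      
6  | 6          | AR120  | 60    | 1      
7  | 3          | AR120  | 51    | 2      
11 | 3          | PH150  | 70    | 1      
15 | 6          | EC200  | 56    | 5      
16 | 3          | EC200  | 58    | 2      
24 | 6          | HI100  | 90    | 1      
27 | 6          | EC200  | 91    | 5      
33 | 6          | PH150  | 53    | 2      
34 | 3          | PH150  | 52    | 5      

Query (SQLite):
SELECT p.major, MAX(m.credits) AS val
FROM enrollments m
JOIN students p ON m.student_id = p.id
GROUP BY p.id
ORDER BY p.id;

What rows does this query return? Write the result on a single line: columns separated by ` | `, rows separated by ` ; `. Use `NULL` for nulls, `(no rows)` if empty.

Join each enrollments row to its students via student_id.
Group joined rows by students.id; compute MAX(m.credits) per group.
  3: ids {1, 4, 7, 11, 16, 34} → MAX(m.credits)=5
  6: ids {6, 15, 24, 27, 33} → MAX(m.credits)=5

Econ | 5 ; Physics | 5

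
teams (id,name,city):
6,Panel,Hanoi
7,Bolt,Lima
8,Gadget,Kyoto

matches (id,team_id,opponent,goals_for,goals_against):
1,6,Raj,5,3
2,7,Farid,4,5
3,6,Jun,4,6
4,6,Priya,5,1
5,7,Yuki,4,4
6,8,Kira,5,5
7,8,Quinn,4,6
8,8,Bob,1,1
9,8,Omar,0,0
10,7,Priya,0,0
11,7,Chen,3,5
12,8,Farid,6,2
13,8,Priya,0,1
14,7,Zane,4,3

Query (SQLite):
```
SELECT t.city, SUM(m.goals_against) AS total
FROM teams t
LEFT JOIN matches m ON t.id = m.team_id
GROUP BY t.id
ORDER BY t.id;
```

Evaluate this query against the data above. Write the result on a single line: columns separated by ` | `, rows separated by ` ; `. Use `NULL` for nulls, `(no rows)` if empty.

LEFT JOIN keeps every teams row; unmatched ones get NULL for matches columns.
Group by teams.id and compute SUM(m.goals_against). SUM over an all-NULL group is NULL.
  6: ids {1, 3, 4} → SUM(m.goals_against)=10
  7: ids {2, 5, 10, 11, 14} → SUM(m.goals_against)=17
  8: ids {6, 7, 8, 9, 12, 13} → SUM(m.goals_against)=15

Hanoi | 10 ; Lima | 17 ; Kyoto | 15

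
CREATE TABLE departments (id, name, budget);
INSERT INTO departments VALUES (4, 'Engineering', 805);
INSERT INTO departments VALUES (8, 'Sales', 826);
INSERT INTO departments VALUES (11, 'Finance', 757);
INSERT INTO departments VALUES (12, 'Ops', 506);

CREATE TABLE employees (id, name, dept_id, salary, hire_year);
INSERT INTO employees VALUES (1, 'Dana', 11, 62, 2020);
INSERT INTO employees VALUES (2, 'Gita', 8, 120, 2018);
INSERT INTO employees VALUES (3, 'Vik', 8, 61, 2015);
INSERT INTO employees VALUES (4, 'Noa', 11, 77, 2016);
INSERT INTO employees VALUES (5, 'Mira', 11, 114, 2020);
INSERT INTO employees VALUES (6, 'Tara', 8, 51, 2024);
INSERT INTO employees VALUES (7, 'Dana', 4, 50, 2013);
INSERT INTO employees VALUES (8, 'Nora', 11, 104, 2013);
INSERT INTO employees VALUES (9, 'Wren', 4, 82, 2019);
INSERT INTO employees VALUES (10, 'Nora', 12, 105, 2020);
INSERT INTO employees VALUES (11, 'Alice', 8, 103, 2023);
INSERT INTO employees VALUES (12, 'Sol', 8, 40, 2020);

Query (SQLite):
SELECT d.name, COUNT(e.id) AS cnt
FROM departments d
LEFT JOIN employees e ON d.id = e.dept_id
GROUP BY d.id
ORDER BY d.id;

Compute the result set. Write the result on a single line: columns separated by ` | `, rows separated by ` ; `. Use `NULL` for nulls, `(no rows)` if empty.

Engineering | 2 ; Sales | 5 ; Finance | 4 ; Ops | 1

LEFT JOIN keeps every departments row; unmatched ones get NULL for employees columns.
Group by departments.id and compute COUNT(e.id). COUNT(col) of an all-NULL group is 0.
  4: ids {7, 9} → COUNT(e.id)=2
  8: ids {2, 3, 6, 11, 12} → COUNT(e.id)=5
  11: ids {1, 4, 5, 8} → COUNT(e.id)=4
  12: ids {10} → COUNT(e.id)=1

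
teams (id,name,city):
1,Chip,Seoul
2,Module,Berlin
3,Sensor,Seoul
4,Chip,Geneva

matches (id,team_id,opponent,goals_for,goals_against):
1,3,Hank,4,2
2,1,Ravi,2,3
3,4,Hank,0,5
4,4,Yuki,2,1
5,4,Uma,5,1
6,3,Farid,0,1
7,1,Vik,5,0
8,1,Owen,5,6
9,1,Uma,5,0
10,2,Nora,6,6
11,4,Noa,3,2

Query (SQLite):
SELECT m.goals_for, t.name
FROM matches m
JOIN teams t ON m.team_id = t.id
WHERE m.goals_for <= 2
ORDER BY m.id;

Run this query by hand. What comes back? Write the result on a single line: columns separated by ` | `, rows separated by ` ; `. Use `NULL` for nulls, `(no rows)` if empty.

Each matches row matches the teams row where team_id = teams.id.
Then keep rows with m.goals_for <= 2.

2 | Chip ; 0 | Chip ; 2 | Chip ; 0 | Sensor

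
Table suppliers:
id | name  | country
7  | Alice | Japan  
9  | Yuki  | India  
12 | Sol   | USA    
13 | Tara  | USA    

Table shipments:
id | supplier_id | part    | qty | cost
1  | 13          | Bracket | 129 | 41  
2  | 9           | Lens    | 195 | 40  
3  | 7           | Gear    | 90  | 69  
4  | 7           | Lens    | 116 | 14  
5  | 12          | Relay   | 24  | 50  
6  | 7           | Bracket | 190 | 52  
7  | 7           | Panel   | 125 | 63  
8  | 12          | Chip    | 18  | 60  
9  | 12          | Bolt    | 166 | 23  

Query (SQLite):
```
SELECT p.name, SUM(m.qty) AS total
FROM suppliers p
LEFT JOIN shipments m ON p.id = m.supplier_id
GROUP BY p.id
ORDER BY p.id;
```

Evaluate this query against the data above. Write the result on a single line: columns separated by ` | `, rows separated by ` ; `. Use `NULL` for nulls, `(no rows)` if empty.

Alice | 521 ; Yuki | 195 ; Sol | 208 ; Tara | 129

LEFT JOIN keeps every suppliers row; unmatched ones get NULL for shipments columns.
Group by suppliers.id and compute SUM(m.qty). SUM over an all-NULL group is NULL.
  7: ids {3, 4, 6, 7} → SUM(m.qty)=521
  9: ids {2} → SUM(m.qty)=195
  12: ids {5, 8, 9} → SUM(m.qty)=208
  13: ids {1} → SUM(m.qty)=129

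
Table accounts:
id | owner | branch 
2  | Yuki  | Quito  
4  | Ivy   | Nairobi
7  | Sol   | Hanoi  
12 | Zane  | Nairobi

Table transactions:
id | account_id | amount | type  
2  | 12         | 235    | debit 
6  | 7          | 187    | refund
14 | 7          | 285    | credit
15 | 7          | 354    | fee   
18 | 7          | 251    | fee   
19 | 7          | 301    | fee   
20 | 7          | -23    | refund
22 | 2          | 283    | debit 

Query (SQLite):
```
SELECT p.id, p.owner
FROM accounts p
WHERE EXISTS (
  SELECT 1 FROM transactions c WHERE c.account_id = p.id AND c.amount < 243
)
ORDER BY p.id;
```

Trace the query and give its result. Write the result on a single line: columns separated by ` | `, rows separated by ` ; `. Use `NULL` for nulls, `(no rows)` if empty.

For each accounts row, check whether any transactions with matching account_id has amount < 243.
Keep rows where that is true.

7 | Sol ; 12 | Zane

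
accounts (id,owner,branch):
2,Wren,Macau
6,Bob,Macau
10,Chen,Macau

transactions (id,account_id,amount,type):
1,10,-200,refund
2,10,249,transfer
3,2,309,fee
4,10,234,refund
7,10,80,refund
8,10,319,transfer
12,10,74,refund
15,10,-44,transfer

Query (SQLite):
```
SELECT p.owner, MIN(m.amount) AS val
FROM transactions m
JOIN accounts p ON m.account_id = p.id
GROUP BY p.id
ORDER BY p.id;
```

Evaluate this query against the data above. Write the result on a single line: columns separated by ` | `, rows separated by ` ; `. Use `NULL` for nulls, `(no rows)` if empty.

Wren | 309 ; Chen | -200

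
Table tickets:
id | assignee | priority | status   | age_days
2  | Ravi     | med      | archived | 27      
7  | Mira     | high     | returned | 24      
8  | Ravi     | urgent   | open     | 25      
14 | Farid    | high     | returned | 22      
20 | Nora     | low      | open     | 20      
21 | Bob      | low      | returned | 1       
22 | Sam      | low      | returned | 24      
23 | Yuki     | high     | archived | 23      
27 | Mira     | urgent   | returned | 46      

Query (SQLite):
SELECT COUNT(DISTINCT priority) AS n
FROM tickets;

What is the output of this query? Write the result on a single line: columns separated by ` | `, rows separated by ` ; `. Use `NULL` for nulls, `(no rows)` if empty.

4

Count distinct non-NULL priority values.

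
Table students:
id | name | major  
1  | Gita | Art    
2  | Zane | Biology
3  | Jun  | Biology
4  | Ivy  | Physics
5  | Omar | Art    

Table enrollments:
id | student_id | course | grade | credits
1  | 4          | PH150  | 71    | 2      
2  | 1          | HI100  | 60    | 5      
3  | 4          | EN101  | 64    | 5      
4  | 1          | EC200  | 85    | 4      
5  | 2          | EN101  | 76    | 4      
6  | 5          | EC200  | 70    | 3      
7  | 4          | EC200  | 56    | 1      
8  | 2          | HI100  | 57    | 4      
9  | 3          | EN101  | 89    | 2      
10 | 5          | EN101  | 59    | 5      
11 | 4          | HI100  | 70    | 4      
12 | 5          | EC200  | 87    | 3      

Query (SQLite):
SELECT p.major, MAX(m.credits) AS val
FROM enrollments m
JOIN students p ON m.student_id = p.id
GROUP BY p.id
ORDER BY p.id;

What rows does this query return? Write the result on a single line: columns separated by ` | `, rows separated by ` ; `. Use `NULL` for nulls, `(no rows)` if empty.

Join each enrollments row to its students via student_id.
Group joined rows by students.id; compute MAX(m.credits) per group.
  1: ids {2, 4} → MAX(m.credits)=5
  2: ids {5, 8} → MAX(m.credits)=4
  3: ids {9} → MAX(m.credits)=2
  4: ids {1, 3, 7, 11} → MAX(m.credits)=5
  5: ids {6, 10, 12} → MAX(m.credits)=5

Art | 5 ; Biology | 4 ; Biology | 2 ; Physics | 5 ; Art | 5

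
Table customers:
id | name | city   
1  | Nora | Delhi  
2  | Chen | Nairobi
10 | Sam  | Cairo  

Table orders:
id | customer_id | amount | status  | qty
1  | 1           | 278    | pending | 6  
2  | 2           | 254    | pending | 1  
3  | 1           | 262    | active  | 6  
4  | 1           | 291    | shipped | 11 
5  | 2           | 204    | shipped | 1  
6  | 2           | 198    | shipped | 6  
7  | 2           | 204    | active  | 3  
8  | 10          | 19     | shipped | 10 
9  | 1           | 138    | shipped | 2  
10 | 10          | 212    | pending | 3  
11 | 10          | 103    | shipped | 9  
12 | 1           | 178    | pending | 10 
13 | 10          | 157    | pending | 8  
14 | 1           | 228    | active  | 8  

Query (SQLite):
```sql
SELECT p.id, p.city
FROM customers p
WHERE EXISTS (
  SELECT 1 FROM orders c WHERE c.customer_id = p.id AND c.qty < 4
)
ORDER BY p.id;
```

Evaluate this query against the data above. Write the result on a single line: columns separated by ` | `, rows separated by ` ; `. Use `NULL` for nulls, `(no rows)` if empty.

1 | Delhi ; 2 | Nairobi ; 10 | Cairo

For each customers row, check whether any orders with matching customer_id has qty < 4.
Keep rows where that is true.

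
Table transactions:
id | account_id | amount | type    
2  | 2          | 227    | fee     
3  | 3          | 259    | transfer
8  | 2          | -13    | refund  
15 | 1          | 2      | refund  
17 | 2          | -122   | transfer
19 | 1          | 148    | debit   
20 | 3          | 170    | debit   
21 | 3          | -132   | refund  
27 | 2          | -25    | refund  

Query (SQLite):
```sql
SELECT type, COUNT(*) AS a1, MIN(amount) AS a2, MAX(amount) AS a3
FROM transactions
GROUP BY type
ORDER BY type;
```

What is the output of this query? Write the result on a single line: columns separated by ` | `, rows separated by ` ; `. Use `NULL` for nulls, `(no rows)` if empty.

debit | 2 | 148 | 170 ; fee | 1 | 227 | 227 ; refund | 4 | -132 | 2 ; transfer | 2 | -122 | 259

Group transactions by type.
Per group compute: COUNT(*), MIN(amount), MAX(amount).
  debit: ids {19, 20} → COUNT(*)=2, MIN(amount)=148, MAX(amount)=170
  fee: ids {2} → COUNT(*)=1, MIN(amount)=227, MAX(amount)=227
  refund: ids {8, 15, 21, 27} → COUNT(*)=4, MIN(amount)=-132, MAX(amount)=2
  transfer: ids {3, 17} → COUNT(*)=2, MIN(amount)=-122, MAX(amount)=259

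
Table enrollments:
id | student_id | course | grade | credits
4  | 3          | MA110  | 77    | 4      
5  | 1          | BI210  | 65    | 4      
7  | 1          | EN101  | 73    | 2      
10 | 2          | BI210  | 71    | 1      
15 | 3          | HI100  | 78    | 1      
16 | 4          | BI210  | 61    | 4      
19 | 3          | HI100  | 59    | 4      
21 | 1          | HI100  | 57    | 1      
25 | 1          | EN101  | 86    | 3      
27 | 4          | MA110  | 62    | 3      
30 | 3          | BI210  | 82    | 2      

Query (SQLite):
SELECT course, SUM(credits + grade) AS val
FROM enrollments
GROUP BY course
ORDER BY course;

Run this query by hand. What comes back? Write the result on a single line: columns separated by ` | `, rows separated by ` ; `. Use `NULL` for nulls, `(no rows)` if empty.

BI210 | 290 ; EN101 | 164 ; HI100 | 200 ; MA110 | 146

For each row compute credits + grade.
Group by course; take SUM of the expression per group.
  BI210: ids {5, 10, 16, 30} → SUM(credits + grade)=290
  EN101: ids {7, 25} → SUM(credits + grade)=164
  HI100: ids {15, 19, 21} → SUM(credits + grade)=200
  MA110: ids {4, 27} → SUM(credits + grade)=146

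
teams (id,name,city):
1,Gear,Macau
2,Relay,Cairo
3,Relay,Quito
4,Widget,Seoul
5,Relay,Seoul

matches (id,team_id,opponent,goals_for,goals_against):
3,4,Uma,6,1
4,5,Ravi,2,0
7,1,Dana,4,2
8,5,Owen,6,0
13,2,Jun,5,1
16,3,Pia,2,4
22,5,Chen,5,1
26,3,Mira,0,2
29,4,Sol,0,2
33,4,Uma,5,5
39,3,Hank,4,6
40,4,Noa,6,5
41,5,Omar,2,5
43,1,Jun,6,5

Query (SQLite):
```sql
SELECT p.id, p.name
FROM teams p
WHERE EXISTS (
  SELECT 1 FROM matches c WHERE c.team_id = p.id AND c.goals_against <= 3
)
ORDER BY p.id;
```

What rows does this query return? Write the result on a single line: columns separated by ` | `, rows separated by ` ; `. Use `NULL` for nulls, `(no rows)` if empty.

For each teams row, check whether any matches with matching team_id has goals_against <= 3.
Keep rows where that is true.

1 | Gear ; 2 | Relay ; 3 | Relay ; 4 | Widget ; 5 | Relay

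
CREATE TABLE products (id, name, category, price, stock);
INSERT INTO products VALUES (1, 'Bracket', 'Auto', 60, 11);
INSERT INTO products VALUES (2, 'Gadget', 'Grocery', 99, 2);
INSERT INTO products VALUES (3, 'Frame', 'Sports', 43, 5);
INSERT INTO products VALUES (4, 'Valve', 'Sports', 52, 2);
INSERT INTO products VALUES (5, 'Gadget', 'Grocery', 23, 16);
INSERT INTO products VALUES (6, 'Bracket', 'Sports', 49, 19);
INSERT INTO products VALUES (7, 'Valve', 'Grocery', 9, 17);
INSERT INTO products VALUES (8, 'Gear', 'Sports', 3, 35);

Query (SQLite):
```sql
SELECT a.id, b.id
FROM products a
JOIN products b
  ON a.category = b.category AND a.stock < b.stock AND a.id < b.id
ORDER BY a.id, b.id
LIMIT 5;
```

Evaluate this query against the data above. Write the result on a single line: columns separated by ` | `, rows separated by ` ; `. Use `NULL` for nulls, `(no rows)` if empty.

2 | 5 ; 2 | 7 ; 3 | 6 ; 3 | 8 ; 4 | 6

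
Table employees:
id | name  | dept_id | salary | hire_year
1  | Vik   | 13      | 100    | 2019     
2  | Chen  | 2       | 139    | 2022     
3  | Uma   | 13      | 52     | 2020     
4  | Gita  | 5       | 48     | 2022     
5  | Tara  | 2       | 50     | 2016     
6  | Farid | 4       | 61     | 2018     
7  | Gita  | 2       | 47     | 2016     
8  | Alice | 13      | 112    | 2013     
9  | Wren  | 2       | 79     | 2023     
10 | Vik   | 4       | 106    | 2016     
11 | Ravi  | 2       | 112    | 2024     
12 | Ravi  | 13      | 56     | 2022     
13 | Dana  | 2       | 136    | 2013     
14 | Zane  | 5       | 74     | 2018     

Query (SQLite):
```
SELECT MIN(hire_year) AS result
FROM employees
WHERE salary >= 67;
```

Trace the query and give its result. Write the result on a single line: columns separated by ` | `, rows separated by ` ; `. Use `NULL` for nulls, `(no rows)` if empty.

Rows where salary >= 67 → hire_year values: [2019, 2022, 2013, 2023, 2016, 2024, 2013, 2018].
MIN of non-NULL values = 2013.

2013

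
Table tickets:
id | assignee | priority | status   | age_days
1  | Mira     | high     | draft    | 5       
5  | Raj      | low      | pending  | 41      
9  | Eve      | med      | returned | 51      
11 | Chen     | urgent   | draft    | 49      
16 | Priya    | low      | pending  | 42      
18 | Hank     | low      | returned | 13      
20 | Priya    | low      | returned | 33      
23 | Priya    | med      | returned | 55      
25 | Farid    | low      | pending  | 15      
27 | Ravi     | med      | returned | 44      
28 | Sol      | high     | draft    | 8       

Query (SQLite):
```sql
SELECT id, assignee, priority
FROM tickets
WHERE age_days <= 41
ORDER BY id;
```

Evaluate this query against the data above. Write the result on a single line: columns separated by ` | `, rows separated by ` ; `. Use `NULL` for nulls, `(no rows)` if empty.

1 | Mira | high ; 5 | Raj | low ; 18 | Hank | low ; 20 | Priya | low ; 25 | Farid | low ; 28 | Sol | high

age_days <= 41: ids {1, 5, 18, 20, 25, 28}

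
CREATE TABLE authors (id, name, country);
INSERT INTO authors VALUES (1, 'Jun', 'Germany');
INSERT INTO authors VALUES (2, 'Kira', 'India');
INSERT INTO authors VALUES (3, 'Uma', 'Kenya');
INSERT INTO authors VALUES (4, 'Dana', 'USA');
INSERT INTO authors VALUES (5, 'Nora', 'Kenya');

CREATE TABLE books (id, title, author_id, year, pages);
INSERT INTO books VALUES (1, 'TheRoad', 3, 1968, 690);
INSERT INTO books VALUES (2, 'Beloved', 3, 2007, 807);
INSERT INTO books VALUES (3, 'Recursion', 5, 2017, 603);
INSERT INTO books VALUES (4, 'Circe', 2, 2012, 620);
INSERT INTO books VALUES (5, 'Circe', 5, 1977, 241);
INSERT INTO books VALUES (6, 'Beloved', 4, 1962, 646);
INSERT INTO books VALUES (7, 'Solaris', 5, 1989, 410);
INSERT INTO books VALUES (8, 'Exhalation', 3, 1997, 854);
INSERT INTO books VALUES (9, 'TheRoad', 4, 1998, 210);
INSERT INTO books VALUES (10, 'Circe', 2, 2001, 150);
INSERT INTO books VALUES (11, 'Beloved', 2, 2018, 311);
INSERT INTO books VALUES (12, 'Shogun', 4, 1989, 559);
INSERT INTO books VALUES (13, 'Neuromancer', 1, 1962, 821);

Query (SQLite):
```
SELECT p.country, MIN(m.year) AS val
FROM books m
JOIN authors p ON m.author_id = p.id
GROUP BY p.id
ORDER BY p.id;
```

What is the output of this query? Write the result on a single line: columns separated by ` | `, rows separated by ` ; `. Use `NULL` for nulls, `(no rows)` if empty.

Join each books row to its authors via author_id.
Group joined rows by authors.id; compute MIN(m.year) per group.
  1: ids {13} → MIN(m.year)=1962
  2: ids {4, 10, 11} → MIN(m.year)=2001
  3: ids {1, 2, 8} → MIN(m.year)=1968
  4: ids {6, 9, 12} → MIN(m.year)=1962
  5: ids {3, 5, 7} → MIN(m.year)=1977

Germany | 1962 ; India | 2001 ; Kenya | 1968 ; USA | 1962 ; Kenya | 1977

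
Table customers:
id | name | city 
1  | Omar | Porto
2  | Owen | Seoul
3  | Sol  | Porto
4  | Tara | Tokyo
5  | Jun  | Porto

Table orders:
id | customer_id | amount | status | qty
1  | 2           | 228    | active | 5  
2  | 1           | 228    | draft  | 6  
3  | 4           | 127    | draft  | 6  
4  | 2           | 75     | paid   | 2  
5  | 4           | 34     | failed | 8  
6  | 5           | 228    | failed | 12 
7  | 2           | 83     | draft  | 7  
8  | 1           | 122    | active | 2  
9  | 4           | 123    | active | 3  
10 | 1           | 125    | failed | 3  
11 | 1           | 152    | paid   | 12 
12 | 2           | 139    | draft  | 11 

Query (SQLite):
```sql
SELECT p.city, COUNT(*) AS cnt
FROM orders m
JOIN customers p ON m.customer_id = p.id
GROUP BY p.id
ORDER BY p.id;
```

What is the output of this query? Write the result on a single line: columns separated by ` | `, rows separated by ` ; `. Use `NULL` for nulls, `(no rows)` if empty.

Join each orders row to its customers via customer_id.
Group joined rows by customers.id; compute COUNT(*) per group.
  1: ids {2, 8, 10, 11} → COUNT(*)=4
  2: ids {1, 4, 7, 12} → COUNT(*)=4
  4: ids {3, 5, 9} → COUNT(*)=3
  5: ids {6} → COUNT(*)=1

Porto | 4 ; Seoul | 4 ; Tokyo | 3 ; Porto | 1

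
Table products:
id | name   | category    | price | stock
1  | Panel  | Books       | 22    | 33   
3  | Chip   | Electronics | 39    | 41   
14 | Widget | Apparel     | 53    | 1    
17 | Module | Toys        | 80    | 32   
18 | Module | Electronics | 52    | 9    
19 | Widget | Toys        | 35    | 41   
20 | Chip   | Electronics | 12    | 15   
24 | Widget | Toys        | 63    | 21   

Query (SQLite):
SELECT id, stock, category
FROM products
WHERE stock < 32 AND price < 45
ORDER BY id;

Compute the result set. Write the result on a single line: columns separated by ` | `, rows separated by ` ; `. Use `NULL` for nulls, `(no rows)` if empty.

20 | 15 | Electronics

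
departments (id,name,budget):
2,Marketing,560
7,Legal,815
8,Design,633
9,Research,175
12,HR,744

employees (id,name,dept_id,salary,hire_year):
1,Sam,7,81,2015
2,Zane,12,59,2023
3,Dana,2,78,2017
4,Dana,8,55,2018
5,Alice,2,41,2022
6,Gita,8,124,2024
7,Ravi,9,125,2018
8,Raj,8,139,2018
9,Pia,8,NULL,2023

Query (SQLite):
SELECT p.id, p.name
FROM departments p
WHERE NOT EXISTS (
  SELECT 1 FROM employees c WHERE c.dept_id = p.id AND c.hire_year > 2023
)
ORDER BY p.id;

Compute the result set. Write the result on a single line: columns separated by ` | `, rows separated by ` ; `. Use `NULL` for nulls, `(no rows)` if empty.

For each departments row, check whether any employees with matching dept_id has hire_year > 2023.
Keep rows where that is false.

2 | Marketing ; 7 | Legal ; 9 | Research ; 12 | HR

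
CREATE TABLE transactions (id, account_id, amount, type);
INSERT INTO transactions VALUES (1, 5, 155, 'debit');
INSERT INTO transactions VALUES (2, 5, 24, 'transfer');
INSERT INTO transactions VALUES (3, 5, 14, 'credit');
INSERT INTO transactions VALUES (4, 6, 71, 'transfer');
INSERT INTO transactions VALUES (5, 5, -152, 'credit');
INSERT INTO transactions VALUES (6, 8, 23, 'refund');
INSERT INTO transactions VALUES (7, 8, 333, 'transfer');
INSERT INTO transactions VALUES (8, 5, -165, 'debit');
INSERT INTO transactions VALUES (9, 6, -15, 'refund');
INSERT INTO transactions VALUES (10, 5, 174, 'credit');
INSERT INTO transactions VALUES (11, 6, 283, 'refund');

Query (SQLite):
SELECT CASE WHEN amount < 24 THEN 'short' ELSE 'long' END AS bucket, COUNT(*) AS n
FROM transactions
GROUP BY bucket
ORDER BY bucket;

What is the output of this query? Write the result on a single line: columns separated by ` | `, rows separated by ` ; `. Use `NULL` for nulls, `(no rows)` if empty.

long | 6 ; short | 5

Bucket rows by amount < 24 → 'short' else 'long'; count each bucket.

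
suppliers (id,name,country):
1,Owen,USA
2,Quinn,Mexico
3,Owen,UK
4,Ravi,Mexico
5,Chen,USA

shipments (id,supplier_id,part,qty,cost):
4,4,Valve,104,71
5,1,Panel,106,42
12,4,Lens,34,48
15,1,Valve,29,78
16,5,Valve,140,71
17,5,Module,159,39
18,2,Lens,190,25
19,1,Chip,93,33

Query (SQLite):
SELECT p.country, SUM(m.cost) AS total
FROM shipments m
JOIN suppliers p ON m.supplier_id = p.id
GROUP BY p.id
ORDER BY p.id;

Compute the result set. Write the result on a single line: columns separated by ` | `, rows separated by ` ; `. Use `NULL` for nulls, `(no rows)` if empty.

USA | 153 ; Mexico | 25 ; Mexico | 119 ; USA | 110

Join each shipments row to its suppliers via supplier_id.
Group joined rows by suppliers.id; compute SUM(m.cost) per group.
  1: ids {5, 15, 19} → SUM(m.cost)=153
  2: ids {18} → SUM(m.cost)=25
  4: ids {4, 12} → SUM(m.cost)=119
  5: ids {16, 17} → SUM(m.cost)=110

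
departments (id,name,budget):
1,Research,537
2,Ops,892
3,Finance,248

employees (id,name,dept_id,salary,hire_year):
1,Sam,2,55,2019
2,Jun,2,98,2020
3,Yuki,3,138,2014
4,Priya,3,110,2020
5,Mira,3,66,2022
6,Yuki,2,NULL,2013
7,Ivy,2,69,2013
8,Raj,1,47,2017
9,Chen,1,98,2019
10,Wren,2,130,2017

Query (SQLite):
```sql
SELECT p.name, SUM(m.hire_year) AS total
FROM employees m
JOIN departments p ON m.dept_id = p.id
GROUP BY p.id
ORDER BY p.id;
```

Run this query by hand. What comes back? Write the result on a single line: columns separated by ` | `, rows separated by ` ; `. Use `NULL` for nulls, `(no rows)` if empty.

Join each employees row to its departments via dept_id.
Group joined rows by departments.id; compute SUM(m.hire_year) per group.
  1: ids {8, 9} → SUM(m.hire_year)=4036
  2: ids {1, 2, 6, 7, 10} → SUM(m.hire_year)=10082
  3: ids {3, 4, 5} → SUM(m.hire_year)=6056

Research | 4036 ; Ops | 10082 ; Finance | 6056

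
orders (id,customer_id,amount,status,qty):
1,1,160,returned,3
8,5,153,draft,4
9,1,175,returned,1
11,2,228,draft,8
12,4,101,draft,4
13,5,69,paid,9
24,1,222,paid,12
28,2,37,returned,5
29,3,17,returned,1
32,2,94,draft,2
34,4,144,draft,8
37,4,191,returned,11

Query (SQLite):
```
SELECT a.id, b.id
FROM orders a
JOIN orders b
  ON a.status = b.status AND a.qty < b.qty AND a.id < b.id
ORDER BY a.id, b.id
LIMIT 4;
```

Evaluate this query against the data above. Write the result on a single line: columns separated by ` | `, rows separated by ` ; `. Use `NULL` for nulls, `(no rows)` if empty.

1 | 28 ; 1 | 37 ; 8 | 11 ; 8 | 34

Pairs (a,b) with same status, a.qty < b.qty, a.id < b.id.
status groups: draft:{8,11,12,32,34} paid:{13,24} returned:{1,9,28,29,37}
Ordered by (a.id, b.id); first 4.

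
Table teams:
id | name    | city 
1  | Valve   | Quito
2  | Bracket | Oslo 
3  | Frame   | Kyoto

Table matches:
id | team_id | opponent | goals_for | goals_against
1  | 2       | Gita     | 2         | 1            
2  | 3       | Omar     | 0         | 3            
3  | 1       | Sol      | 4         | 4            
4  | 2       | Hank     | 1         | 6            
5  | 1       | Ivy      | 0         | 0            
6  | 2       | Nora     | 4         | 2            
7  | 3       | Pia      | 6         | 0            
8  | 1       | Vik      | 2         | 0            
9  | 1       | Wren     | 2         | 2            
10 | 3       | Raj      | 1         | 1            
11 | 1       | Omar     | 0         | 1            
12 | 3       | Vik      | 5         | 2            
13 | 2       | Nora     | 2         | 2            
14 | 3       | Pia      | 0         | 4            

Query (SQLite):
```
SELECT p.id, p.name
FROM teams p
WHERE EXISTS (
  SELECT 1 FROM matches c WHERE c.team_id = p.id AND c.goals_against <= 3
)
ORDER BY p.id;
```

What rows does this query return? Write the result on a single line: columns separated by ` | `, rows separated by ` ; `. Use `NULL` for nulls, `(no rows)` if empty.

1 | Valve ; 2 | Bracket ; 3 | Frame

For each teams row, check whether any matches with matching team_id has goals_against <= 3.
Keep rows where that is true.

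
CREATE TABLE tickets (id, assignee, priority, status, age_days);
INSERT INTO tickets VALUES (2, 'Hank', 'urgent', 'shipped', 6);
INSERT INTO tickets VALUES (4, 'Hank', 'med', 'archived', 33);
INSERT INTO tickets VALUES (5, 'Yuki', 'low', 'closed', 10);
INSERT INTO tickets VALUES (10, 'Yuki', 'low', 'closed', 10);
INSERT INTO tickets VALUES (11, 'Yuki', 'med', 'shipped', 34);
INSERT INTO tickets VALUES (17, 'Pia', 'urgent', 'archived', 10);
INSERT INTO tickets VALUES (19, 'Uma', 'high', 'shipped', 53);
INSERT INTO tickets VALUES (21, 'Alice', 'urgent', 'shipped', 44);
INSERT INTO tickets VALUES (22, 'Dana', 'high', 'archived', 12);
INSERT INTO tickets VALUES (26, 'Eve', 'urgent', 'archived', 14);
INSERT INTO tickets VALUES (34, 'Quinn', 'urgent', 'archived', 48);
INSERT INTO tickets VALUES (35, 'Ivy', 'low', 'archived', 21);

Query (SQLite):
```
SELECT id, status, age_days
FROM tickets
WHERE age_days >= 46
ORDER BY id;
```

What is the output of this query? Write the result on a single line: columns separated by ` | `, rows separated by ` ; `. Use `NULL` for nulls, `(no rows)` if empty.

age_days >= 46: ids {19, 34}

19 | shipped | 53 ; 34 | archived | 48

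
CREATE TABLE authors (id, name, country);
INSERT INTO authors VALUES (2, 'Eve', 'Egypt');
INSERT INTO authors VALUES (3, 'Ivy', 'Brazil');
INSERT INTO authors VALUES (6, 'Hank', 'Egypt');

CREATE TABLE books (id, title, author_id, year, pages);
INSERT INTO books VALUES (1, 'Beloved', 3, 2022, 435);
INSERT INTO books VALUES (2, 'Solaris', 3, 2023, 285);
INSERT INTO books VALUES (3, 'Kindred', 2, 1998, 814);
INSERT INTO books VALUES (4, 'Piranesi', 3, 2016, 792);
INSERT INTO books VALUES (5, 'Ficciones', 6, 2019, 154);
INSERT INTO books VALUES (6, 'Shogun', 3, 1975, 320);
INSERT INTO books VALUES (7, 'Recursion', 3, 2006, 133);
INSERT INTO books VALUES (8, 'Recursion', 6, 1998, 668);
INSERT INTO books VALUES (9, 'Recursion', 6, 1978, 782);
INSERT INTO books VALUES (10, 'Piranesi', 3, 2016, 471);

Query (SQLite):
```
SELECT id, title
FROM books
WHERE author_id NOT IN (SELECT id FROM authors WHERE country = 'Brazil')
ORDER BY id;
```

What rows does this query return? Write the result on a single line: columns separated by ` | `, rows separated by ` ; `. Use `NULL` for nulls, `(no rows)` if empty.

Inner query: authors.id where country = 'Brazil'.
Outer: keep books rows whose author_id is not in that set.
Inner query → {3}

3 | Kindred ; 5 | Ficciones ; 8 | Recursion ; 9 | Recursion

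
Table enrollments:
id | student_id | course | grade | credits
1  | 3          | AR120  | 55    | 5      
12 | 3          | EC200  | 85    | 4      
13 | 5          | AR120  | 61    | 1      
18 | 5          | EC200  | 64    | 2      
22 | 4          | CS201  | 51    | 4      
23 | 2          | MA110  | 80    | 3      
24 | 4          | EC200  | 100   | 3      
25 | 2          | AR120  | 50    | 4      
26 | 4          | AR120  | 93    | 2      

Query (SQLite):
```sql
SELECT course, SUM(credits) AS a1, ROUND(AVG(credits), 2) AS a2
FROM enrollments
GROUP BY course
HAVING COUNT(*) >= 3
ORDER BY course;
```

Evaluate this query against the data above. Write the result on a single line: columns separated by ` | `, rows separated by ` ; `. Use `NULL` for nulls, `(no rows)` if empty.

AR120 | 12 | 3 ; EC200 | 9 | 3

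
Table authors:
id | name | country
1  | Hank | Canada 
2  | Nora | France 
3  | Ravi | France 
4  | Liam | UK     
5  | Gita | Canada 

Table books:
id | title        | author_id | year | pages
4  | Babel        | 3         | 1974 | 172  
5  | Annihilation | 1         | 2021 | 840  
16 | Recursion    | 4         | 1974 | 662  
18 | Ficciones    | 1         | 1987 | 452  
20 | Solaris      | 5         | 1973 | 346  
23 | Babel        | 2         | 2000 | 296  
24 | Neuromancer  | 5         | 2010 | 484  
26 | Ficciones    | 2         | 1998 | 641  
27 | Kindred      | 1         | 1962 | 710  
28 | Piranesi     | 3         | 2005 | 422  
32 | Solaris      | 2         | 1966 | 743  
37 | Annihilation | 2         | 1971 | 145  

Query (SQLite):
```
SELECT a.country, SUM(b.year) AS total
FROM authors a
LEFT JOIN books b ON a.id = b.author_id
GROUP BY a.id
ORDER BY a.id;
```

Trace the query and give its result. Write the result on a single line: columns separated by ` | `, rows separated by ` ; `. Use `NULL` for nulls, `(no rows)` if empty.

LEFT JOIN keeps every authors row; unmatched ones get NULL for books columns.
Group by authors.id and compute SUM(b.year). SUM over an all-NULL group is NULL.
  1: ids {5, 18, 27} → SUM(b.year)=5970
  2: ids {23, 26, 32, 37} → SUM(b.year)=7935
  3: ids {4, 28} → SUM(b.year)=3979
  4: ids {16} → SUM(b.year)=1974
  5: ids {20, 24} → SUM(b.year)=3983

Canada | 5970 ; France | 7935 ; France | 3979 ; UK | 1974 ; Canada | 3983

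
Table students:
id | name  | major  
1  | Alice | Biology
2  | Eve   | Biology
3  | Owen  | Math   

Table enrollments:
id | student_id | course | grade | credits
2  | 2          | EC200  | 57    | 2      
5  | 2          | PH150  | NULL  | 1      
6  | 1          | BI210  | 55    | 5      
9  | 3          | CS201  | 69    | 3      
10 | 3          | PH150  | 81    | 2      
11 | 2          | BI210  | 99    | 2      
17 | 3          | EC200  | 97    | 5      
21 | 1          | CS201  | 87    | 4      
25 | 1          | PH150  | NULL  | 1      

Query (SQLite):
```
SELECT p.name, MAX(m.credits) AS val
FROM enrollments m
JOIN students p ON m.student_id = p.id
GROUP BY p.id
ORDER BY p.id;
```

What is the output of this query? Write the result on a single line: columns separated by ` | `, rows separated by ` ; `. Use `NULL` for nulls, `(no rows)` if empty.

Join each enrollments row to its students via student_id.
Group joined rows by students.id; compute MAX(m.credits) per group.
  1: ids {6, 21, 25} → MAX(m.credits)=5
  2: ids {2, 5, 11} → MAX(m.credits)=2
  3: ids {9, 10, 17} → MAX(m.credits)=5

Alice | 5 ; Eve | 2 ; Owen | 5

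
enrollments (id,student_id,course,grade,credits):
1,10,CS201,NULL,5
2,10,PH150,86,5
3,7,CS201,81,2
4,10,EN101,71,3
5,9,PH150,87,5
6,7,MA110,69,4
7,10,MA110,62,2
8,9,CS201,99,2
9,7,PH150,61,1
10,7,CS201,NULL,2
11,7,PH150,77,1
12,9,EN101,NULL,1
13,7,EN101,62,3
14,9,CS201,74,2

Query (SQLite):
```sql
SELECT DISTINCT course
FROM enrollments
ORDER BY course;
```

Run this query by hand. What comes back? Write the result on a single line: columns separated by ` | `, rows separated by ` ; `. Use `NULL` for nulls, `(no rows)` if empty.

CS201 ; EN101 ; MA110 ; PH150

Collect distinct course values from enrollments.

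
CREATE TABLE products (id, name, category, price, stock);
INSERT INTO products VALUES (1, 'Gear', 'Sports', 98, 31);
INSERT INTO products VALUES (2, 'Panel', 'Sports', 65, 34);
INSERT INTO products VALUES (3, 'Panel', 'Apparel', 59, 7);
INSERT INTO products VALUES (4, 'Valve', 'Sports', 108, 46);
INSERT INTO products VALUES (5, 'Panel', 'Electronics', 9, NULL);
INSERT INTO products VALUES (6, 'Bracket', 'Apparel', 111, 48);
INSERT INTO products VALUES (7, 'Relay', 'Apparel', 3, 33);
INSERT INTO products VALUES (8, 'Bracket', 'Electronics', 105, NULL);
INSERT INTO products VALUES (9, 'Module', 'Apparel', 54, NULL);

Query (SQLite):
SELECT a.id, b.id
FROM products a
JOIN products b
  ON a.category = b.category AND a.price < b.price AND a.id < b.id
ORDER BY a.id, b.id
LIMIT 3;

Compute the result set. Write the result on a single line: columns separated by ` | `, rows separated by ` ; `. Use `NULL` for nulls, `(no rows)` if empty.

1 | 4 ; 2 | 4 ; 3 | 6

Pairs (a,b) with same category, a.price < b.price, a.id < b.id.
category groups: Apparel:{3,6,7,9} Electronics:{5,8} Sports:{1,2,4}
Ordered by (a.id, b.id); first 3.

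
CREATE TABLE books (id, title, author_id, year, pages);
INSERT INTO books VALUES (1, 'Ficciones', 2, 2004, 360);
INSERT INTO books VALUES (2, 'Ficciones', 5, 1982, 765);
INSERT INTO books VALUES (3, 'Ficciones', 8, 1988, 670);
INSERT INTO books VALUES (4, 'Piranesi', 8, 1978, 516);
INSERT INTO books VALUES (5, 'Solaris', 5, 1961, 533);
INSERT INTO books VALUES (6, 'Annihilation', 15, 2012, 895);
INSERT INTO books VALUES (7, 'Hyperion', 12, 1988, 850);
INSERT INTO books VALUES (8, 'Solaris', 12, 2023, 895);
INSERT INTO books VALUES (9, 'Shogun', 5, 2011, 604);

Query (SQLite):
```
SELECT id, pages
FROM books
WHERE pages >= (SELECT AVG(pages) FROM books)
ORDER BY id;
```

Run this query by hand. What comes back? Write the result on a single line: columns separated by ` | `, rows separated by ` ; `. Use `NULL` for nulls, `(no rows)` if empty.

2 | 765 ; 6 | 895 ; 7 | 850 ; 8 | 895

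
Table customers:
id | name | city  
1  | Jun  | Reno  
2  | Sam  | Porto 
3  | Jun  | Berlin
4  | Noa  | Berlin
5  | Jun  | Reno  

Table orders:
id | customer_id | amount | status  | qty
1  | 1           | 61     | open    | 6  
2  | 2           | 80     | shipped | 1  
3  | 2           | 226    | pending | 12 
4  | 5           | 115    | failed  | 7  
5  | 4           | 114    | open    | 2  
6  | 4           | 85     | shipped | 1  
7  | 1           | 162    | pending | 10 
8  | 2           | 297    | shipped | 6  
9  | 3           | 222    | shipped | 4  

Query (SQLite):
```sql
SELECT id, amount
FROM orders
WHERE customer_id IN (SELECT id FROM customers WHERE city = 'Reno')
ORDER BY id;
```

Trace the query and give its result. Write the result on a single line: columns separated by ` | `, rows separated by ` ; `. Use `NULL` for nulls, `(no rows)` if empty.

Inner query: customers.id where city = 'Reno'.
Outer: keep orders rows whose customer_id is in that set.
Inner query → {1, 5}

1 | 61 ; 4 | 115 ; 7 | 162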